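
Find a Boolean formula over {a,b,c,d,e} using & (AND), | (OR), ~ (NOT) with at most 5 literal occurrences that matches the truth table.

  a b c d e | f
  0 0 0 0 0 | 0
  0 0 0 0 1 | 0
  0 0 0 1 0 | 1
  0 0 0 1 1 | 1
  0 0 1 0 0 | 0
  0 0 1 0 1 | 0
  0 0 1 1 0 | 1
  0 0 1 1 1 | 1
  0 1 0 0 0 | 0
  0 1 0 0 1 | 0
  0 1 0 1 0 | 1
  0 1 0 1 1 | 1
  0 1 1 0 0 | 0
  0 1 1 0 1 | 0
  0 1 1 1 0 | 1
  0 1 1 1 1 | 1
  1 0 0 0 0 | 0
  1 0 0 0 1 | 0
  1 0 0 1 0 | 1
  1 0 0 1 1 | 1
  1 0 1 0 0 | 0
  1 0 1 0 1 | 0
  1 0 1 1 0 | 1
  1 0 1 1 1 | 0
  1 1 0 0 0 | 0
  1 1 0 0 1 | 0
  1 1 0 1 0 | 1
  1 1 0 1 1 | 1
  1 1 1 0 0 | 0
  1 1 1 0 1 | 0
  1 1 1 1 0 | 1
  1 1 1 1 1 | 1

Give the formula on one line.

  ~e = 10101010101010101010101010101010
  ~a = 11111111111111110000000000000000
  (~a | b) = 11111111111111110000000011111111
  ~c = 11110000111100001111000011110000
  ((~a | b) | ~c) = 11111111111111111111000011111111
  (~e | ((~a | b) | ~c)) = 11111111111111111111101011111111
  ((~e | ((~a | b) | ~c)) & d) = 00110011001100110011001000110011

((~e | ((~a | b) | ~c)) & d)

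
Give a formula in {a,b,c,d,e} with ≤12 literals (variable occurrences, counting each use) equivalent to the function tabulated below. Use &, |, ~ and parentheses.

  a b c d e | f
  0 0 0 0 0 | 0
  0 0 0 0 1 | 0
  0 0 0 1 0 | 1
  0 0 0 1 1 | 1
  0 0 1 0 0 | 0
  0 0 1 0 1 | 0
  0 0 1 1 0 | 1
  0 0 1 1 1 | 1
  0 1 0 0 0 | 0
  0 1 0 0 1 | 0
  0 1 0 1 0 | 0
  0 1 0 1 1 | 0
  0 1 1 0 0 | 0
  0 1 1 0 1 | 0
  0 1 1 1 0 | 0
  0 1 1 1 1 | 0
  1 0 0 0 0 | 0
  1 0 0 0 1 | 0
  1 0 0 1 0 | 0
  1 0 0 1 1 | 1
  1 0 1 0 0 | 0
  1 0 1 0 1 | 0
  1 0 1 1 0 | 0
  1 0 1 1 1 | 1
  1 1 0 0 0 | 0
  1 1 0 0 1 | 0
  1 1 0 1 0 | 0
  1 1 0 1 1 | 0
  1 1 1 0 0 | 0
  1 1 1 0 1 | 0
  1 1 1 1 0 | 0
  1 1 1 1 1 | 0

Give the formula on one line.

  ~d = 11001100110011001100110011001100
  ~b = 11111111000000001111111100000000
  ~a = 11111111111111110000000000000000
  (~b & ~a) = 11111111000000000000000000000000
  (e | b) = 01010101111111110101010111111111
  (~d & c) = 00001100000011000000110000001100
  ((e | b) | (~d & c)) = 01011101111111110101110111111111
  ((~b & ~a) | ((e | b) | (~d & c))) = 11111111111111110101110111111111
  (~d | ((~b & ~a) | ((e | b) | (~d & c)))) = 11111111111111111101110111111111
  (~b & d) = 00110011000000000011001100000000
  ((~d | ((~b & ~a) | ((e | b) | (~d & c)))) & (~b & d)) = 00110011000000000001000100000000

((~d | ((~b & ~a) | ((e | b) | (~d & c)))) & (~b & d))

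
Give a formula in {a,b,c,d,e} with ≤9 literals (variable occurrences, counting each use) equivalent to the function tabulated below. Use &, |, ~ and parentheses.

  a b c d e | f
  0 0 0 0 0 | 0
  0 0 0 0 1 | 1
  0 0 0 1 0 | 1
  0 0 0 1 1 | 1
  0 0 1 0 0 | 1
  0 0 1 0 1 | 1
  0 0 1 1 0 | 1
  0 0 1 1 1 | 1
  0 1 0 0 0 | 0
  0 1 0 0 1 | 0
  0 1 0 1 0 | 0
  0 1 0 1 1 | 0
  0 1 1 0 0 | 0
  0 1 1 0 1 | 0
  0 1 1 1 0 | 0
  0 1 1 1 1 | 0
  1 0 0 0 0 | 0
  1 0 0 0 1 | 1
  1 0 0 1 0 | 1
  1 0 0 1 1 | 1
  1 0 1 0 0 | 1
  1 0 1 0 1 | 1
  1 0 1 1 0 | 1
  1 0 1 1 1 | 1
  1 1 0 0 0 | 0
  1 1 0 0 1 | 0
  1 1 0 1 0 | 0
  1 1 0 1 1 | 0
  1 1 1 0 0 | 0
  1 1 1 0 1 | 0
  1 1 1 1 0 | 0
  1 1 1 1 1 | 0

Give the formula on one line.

(((~a | (c | ~b)) & (e | (d | c))) & ~b)

  ~a = 11111111111111110000000000000000
  ~b = 11111111000000001111111100000000
  (c | ~b) = 11111111000011111111111100001111
  (~a | (c | ~b)) = 11111111111111111111111100001111
  (d | c) = 00111111001111110011111100111111
  (e | (d | c)) = 01111111011111110111111101111111
  ((~a | (c | ~b)) & (e | (d | c))) = 01111111011111110111111100001111
  (((~a | (c | ~b)) & (e | (d | c))) & ~b) = 01111111000000000111111100000000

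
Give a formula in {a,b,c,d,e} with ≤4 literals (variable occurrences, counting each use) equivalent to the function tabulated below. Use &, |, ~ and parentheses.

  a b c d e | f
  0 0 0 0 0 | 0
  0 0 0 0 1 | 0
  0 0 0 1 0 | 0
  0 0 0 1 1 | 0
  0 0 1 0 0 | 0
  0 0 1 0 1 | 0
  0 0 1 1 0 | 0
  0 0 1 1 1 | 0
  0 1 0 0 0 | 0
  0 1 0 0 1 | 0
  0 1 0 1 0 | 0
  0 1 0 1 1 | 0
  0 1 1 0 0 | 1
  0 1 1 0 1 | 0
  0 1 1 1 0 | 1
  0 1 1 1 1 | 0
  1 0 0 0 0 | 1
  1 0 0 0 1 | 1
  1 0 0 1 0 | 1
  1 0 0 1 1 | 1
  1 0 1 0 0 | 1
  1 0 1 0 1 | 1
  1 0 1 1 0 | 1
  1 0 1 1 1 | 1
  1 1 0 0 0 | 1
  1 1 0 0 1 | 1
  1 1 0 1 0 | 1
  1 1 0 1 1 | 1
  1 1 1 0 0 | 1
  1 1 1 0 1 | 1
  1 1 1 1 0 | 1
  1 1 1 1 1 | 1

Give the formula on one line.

(((~e & c) & b) | a)

  ~e = 10101010101010101010101010101010
  (~e & c) = 00001010000010100000101000001010
  ((~e & c) & b) = 00000000000010100000000000001010
  (((~e & c) & b) | a) = 00000000000010101111111111111111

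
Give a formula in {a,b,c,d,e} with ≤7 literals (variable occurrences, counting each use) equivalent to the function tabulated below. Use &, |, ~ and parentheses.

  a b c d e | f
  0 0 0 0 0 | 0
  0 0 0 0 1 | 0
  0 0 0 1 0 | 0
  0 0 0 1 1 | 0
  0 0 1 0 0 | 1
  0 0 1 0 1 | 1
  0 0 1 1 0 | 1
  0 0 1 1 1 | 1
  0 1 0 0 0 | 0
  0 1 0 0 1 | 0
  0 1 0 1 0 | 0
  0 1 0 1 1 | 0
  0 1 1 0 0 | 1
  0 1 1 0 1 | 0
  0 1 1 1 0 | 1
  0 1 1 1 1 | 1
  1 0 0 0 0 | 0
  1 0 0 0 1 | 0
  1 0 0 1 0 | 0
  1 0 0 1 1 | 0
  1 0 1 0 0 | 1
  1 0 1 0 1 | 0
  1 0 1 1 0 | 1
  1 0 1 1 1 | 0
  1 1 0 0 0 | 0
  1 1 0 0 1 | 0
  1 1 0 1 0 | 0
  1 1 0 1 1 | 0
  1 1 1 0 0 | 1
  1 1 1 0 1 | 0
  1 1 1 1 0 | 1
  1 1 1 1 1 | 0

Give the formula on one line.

  (c | b) = 00001111111111110000111111111111
  ~a = 11111111111111110000000000000000
  ~b = 11111111000000001111111100000000
  (d | ~b) = 11111111001100111111111100110011
  (~a & (d | ~b)) = 11111111001100110000000000000000
  ~e = 10101010101010101010101010101010
  ((~a & (d | ~b)) | ~e) = 11111111101110111010101010101010
  ((c | b) & ((~a & (d | ~b)) | ~e)) = 00001111101110110000101010101010
  (c & ((c | b) & ((~a & (d | ~b)) | ~e))) = 00001111000010110000101000001010

(c & ((c | b) & ((~a & (d | ~b)) | ~e)))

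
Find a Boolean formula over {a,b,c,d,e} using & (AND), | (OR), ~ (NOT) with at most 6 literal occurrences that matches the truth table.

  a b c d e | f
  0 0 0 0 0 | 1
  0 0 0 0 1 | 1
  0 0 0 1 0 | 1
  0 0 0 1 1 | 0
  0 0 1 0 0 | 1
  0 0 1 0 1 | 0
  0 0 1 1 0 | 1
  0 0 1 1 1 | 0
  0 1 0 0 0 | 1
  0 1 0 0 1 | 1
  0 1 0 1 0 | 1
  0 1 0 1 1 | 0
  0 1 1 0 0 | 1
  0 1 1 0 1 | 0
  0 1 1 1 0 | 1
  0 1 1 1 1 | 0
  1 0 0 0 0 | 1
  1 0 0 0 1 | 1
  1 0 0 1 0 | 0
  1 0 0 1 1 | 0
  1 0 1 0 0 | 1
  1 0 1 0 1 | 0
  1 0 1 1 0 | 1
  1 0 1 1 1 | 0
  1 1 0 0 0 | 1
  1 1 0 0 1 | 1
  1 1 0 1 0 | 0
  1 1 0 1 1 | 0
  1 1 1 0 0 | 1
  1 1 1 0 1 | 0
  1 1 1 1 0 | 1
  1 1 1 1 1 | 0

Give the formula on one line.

((~d & ~c) | (~e & (~a | (c & a))))

  ~d = 11001100110011001100110011001100
  ~c = 11110000111100001111000011110000
  (~d & ~c) = 11000000110000001100000011000000
  ~e = 10101010101010101010101010101010
  ~a = 11111111111111110000000000000000
  (c & a) = 00000000000000000000111100001111
  (~a | (c & a)) = 11111111111111110000111100001111
  (~e & (~a | (c & a))) = 10101010101010100000101000001010
  ((~d & ~c) | (~e & (~a | (c & a)))) = 11101010111010101100101011001010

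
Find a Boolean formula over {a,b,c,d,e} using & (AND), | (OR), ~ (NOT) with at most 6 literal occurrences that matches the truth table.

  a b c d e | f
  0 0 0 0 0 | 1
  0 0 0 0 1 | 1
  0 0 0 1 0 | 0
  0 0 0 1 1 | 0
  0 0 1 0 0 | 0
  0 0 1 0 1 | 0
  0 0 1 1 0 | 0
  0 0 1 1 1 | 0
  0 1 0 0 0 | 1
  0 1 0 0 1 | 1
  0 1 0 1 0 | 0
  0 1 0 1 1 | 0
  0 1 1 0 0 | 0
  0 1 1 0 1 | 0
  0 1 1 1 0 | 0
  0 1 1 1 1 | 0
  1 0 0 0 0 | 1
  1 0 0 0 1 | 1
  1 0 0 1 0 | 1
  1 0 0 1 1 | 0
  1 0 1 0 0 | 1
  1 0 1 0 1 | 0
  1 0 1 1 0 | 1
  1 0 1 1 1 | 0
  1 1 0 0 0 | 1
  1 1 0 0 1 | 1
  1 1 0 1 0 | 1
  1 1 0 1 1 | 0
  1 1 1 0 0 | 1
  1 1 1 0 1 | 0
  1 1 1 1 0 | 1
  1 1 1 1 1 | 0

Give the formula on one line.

((~d & ~c) | (a & ~e))

  ~d = 11001100110011001100110011001100
  ~c = 11110000111100001111000011110000
  (~d & ~c) = 11000000110000001100000011000000
  ~e = 10101010101010101010101010101010
  (a & ~e) = 00000000000000001010101010101010
  ((~d & ~c) | (a & ~e)) = 11000000110000001110101011101010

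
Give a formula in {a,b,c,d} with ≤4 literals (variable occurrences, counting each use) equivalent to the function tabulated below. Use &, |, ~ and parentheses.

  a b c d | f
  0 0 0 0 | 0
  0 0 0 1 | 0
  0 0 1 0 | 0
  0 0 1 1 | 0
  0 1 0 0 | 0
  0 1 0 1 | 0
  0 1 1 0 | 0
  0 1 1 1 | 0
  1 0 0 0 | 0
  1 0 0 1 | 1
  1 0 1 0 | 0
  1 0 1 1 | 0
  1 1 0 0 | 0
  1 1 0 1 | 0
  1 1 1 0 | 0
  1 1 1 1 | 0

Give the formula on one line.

((~b & (~c & d)) & a)

  ~b = 1111000011110000
  ~c = 1100110011001100
  (~c & d) = 0100010001000100
  (~b & (~c & d)) = 0100000001000000
  ((~b & (~c & d)) & a) = 0000000001000000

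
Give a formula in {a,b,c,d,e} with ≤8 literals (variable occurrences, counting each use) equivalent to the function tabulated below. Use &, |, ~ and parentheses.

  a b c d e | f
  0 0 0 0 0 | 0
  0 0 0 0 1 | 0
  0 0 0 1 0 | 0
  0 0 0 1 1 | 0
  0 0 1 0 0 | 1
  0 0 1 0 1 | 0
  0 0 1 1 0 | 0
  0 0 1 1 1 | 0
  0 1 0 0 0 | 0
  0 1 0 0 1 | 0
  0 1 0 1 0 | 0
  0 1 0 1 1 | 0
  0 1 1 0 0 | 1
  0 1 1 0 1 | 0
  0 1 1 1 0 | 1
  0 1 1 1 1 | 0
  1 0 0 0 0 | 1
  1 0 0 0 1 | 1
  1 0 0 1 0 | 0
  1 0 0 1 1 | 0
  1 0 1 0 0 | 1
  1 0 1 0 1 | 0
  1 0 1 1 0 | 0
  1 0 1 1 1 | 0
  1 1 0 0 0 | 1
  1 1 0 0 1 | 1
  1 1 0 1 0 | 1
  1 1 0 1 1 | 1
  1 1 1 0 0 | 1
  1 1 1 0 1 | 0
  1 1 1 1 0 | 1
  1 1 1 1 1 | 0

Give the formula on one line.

(((a & ~c) | (c & ~e)) & (~d | b))

  ~c = 11110000111100001111000011110000
  (a & ~c) = 00000000000000001111000011110000
  ~e = 10101010101010101010101010101010
  (c & ~e) = 00001010000010100000101000001010
  ((a & ~c) | (c & ~e)) = 00001010000010101111101011111010
  ~d = 11001100110011001100110011001100
  (~d | b) = 11001100111111111100110011111111
  (((a & ~c) | (c & ~e)) & (~d | b)) = 00001000000010101100100011111010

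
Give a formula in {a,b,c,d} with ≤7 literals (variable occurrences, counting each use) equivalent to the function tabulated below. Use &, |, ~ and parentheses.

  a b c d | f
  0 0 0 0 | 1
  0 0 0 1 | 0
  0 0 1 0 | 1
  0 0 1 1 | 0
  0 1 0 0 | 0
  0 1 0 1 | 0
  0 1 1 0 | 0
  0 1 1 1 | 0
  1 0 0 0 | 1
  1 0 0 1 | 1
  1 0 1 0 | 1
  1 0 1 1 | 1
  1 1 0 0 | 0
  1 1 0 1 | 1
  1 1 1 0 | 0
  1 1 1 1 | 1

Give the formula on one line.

((~b & ~d) | (a & d))

  ~b = 1111000011110000
  ~d = 1010101010101010
  (~b & ~d) = 1010000010100000
  (a & d) = 0000000001010101
  ((~b & ~d) | (a & d)) = 1010000011110101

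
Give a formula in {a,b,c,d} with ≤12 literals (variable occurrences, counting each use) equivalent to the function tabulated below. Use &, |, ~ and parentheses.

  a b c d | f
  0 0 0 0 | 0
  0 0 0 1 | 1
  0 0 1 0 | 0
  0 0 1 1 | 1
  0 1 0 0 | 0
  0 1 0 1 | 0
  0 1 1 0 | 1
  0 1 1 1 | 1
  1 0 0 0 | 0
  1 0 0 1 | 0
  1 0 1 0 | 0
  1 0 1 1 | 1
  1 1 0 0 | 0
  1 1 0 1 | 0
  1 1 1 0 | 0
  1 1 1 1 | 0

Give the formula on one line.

((((b | (d & ~a)) & ~a) & c) | ((~b & (~a | c)) & d))

  ~a = 1111111100000000
  (d & ~a) = 0101010100000000
  (b | (d & ~a)) = 0101111100001111
  ((b | (d & ~a)) & ~a) = 0101111100000000
  (((b | (d & ~a)) & ~a) & c) = 0001001100000000
  ~b = 1111000011110000
  (~a | c) = 1111111100110011
  (~b & (~a | c)) = 1111000000110000
  ((~b & (~a | c)) & d) = 0101000000010000
  ((((b | (d & ~a)) & ~a) & c) | ((~b & (~a | c)) & d)) = 0101001100010000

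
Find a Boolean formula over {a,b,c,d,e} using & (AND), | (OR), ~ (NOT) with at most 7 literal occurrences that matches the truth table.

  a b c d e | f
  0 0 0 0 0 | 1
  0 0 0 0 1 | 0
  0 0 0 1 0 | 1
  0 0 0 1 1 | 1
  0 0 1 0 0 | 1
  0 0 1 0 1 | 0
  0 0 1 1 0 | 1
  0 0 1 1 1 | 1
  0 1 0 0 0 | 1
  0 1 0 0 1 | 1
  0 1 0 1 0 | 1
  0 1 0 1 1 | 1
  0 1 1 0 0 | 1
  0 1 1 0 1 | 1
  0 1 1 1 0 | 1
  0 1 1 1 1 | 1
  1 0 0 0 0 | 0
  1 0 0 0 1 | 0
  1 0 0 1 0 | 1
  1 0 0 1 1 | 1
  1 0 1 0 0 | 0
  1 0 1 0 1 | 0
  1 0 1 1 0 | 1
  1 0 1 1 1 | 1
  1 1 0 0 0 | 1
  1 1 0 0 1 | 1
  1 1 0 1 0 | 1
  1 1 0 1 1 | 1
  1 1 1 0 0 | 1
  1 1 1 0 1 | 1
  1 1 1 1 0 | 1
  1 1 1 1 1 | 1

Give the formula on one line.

  ~a = 11111111111111110000000000000000
  ~e = 10101010101010101010101010101010
  (~a & ~e) = 10101010101010100000000000000000
  ((~a & ~e) | d) = 10111011101110110011001100110011
  (b | ((~a & ~e) | d)) = 10111011111111110011001111111111

(b | ((~a & ~e) | d))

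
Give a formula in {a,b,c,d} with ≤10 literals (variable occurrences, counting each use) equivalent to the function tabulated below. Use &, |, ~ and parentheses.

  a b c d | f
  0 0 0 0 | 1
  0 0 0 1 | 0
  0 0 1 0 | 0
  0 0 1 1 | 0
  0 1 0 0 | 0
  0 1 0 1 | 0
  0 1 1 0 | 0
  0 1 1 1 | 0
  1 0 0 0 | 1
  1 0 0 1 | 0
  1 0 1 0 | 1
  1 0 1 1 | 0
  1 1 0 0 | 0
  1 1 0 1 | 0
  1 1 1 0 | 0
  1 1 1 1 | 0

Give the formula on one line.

((((d | a) & (c & ~b)) | (~b & ~c)) & ~d)

  (d | a) = 0101010111111111
  ~b = 1111000011110000
  (c & ~b) = 0011000000110000
  ((d | a) & (c & ~b)) = 0001000000110000
  ~c = 1100110011001100
  (~b & ~c) = 1100000011000000
  (((d | a) & (c & ~b)) | (~b & ~c)) = 1101000011110000
  ~d = 1010101010101010
  ((((d | a) & (c & ~b)) | (~b & ~c)) & ~d) = 1000000010100000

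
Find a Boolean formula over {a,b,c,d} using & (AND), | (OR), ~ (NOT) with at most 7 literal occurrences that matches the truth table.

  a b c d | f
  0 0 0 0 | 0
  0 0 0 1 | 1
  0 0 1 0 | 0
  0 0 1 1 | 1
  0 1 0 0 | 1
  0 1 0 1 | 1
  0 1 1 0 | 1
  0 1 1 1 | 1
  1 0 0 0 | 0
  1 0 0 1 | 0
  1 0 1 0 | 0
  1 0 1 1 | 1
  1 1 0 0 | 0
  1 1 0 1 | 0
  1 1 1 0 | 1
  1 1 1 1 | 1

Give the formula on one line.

((~a | c) & (b | d))

  ~a = 1111111100000000
  (~a | c) = 1111111100110011
  (b | d) = 0101111101011111
  ((~a | c) & (b | d)) = 0101111100010011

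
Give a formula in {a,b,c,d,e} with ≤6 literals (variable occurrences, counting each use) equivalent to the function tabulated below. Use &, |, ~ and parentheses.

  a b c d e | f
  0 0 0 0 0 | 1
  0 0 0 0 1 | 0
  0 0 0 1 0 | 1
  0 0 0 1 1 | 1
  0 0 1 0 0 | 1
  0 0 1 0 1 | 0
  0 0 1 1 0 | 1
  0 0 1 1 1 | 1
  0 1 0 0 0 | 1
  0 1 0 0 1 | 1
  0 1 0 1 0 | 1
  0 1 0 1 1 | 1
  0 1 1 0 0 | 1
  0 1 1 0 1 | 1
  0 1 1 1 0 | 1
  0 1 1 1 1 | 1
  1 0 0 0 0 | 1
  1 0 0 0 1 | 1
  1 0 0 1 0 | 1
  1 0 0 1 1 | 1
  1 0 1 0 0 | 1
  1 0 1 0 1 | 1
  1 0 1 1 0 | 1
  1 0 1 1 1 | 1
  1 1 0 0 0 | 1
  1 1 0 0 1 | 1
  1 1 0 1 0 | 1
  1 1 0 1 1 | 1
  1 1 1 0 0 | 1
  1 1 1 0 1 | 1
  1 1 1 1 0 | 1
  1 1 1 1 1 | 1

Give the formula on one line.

(((a | d) | b) | ~e)

  (a | d) = 00110011001100111111111111111111
  ((a | d) | b) = 00110011111111111111111111111111
  ~e = 10101010101010101010101010101010
  (((a | d) | b) | ~e) = 10111011111111111111111111111111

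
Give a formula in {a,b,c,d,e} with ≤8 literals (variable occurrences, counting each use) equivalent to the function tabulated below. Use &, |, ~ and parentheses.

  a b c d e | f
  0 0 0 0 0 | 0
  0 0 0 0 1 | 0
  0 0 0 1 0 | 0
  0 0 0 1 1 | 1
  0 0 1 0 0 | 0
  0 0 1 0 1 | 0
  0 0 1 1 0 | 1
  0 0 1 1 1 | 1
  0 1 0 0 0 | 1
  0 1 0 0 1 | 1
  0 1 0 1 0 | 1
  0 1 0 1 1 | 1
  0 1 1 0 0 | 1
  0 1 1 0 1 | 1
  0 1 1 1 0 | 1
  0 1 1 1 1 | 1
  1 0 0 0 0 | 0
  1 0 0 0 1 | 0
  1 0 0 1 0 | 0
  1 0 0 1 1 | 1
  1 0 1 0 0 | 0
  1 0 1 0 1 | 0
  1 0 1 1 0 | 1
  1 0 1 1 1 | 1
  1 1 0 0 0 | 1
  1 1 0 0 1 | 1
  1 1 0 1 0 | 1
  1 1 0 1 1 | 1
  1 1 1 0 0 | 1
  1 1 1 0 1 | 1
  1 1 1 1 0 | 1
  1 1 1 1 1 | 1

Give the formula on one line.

((b & d) | ((b & ~d) | ((e | c) & d)))

  (b & d) = 00000000001100110000000000110011
  ~d = 11001100110011001100110011001100
  (b & ~d) = 00000000110011000000000011001100
  (e | c) = 01011111010111110101111101011111
  ((e | c) & d) = 00010011000100110001001100010011
  ((b & ~d) | ((e | c) & d)) = 00010011110111110001001111011111
  ((b & d) | ((b & ~d) | ((e | c) & d))) = 00010011111111110001001111111111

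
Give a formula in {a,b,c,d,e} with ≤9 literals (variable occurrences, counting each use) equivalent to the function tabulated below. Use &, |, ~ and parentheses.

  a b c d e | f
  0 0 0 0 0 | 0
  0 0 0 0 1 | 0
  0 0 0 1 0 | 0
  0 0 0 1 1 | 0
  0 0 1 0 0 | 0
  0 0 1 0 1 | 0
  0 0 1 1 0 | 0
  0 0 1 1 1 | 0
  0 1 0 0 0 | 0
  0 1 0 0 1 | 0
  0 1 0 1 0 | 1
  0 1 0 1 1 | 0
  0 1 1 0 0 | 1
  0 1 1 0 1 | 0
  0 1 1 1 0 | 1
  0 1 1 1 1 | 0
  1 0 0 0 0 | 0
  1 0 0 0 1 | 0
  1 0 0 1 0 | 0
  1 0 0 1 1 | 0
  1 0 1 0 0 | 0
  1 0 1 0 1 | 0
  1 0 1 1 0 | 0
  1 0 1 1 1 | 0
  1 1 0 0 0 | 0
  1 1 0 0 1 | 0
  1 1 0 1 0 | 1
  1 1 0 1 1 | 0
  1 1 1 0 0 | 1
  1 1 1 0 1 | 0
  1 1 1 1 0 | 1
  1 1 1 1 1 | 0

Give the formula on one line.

((b & ((c & (~b & e)) | ~e)) & (c | (~b | d)))

  ~b = 11111111000000001111111100000000
  (~b & e) = 01010101000000000101010100000000
  (c & (~b & e)) = 00000101000000000000010100000000
  ~e = 10101010101010101010101010101010
  ((c & (~b & e)) | ~e) = 10101111101010101010111110101010
  (b & ((c & (~b & e)) | ~e)) = 00000000101010100000000010101010
  (~b | d) = 11111111001100111111111100110011
  (c | (~b | d)) = 11111111001111111111111100111111
  ((b & ((c & (~b & e)) | ~e)) & (c | (~b | d))) = 00000000001010100000000000101010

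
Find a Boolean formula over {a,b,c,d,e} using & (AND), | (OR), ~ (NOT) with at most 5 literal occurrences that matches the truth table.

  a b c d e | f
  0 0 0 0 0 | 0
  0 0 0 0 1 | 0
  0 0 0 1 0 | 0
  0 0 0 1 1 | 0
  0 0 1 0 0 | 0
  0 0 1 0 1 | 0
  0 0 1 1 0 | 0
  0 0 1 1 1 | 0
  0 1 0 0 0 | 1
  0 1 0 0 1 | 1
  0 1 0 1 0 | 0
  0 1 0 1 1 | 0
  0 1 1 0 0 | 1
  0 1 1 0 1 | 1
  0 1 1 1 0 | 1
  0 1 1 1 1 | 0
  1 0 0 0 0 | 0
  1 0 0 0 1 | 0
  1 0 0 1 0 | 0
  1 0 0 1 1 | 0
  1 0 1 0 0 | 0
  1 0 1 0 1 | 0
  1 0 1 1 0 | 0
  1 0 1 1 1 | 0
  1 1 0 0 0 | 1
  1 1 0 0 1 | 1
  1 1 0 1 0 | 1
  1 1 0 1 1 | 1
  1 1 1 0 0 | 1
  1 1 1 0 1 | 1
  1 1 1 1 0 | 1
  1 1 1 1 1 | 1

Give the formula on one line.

  ~e = 10101010101010101010101010101010
  (~e & c) = 00001010000010100000101000001010
  (a | (~e & c)) = 00001010000010101111111111111111
  ~d = 11001100110011001100110011001100
  ((a | (~e & c)) | ~d) = 11001110110011101111111111111111
  (((a | (~e & c)) | ~d) & b) = 00000000110011100000000011111111

(((a | (~e & c)) | ~d) & b)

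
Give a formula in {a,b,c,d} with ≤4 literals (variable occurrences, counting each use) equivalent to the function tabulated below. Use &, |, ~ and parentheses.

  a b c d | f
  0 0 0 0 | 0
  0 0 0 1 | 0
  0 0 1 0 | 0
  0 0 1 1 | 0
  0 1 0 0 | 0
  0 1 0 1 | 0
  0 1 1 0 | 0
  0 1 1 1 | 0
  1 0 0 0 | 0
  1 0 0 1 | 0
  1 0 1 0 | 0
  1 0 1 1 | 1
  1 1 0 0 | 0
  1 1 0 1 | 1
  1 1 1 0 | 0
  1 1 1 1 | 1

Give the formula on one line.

((b | c) & (a & d))

  (b | c) = 0011111100111111
  (a & d) = 0000000001010101
  ((b | c) & (a & d)) = 0000000000010101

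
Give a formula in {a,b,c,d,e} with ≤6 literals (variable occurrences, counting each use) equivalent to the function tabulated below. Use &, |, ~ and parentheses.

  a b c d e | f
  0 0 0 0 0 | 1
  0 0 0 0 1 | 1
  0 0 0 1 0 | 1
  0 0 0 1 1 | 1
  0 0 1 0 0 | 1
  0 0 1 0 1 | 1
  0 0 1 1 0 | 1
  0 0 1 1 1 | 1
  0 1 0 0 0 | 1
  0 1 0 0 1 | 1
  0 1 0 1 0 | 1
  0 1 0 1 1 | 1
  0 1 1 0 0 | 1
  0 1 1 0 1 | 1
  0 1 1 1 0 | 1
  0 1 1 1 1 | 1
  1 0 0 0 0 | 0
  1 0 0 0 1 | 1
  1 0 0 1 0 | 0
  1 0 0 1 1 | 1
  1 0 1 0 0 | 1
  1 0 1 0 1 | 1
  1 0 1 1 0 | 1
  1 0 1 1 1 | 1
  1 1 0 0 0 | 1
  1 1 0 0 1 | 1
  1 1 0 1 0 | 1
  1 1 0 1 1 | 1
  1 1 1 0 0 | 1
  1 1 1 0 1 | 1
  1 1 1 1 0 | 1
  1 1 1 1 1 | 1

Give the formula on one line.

  (c | b) = 00001111111111110000111111111111
  ((c | b) | e) = 01011111111111110101111111111111
  ~a = 11111111111111110000000000000000
  (((c | b) | e) | ~a) = 11111111111111110101111111111111

(((c | b) | e) | ~a)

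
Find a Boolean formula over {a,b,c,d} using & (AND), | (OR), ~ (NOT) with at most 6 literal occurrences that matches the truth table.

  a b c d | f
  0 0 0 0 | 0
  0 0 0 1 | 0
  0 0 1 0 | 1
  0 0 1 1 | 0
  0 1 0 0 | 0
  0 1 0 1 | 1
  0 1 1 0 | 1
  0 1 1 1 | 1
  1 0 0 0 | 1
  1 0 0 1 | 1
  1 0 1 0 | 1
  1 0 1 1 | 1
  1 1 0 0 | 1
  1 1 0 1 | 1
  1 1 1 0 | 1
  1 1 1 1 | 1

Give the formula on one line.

(a | ((~d | b) & (c | d)))

  ~d = 1010101010101010
  (~d | b) = 1010111110101111
  (c | d) = 0111011101110111
  ((~d | b) & (c | d)) = 0010011100100111
  (a | ((~d | b) & (c | d))) = 0010011111111111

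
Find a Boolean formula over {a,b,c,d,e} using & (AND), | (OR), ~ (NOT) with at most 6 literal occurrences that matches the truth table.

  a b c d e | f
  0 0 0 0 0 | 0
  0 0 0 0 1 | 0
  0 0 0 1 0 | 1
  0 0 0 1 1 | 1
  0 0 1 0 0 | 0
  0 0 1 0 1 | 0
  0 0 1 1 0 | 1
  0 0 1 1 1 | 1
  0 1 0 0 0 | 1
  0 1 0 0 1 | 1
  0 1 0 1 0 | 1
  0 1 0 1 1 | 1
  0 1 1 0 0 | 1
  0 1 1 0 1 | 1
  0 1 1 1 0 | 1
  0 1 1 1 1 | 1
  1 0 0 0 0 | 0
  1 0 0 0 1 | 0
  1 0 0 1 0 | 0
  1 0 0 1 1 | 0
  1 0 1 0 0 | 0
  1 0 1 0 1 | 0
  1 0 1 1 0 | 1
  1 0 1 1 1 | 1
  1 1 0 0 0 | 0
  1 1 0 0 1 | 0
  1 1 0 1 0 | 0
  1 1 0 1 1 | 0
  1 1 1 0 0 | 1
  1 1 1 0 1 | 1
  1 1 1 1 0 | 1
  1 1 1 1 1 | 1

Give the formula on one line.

  (d | b) = 00110011111111110011001111111111
  ~a = 11111111111111110000000000000000
  ~c = 11110000111100001111000011110000
  (~a & ~c) = 11110000111100000000000000000000
  (c | (~a & ~c)) = 11111111111111110000111100001111
  ((d | b) & (c | (~a & ~c))) = 00110011111111110000001100001111

((d | b) & (c | (~a & ~c)))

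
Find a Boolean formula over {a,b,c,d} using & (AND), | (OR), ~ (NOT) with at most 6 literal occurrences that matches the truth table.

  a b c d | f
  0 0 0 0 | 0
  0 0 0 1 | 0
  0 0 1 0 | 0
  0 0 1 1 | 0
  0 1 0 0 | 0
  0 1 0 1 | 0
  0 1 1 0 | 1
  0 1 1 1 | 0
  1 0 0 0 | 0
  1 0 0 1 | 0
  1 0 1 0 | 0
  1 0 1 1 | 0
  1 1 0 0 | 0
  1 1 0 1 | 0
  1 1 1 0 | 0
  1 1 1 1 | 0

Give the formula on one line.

(b & (((~b | c) & (~d | ~c)) & ~a))

  ~b = 1111000011110000
  (~b | c) = 1111001111110011
  ~d = 1010101010101010
  ~c = 1100110011001100
  (~d | ~c) = 1110111011101110
  ((~b | c) & (~d | ~c)) = 1110001011100010
  ~a = 1111111100000000
  (((~b | c) & (~d | ~c)) & ~a) = 1110001000000000
  (b & (((~b | c) & (~d | ~c)) & ~a)) = 0000001000000000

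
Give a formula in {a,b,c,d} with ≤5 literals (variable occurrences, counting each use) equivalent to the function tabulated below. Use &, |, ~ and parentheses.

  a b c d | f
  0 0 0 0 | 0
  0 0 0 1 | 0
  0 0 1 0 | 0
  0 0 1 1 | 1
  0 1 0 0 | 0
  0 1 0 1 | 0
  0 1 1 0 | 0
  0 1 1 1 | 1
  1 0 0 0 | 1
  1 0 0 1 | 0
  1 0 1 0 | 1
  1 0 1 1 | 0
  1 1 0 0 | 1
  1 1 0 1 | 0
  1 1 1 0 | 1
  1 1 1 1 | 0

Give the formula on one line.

  ~d = 1010101010101010
  ~a = 1111111100000000
  (~d | ~a) = 1111111110101010
  (c & d) = 0001000100010001
  ((c & d) | a) = 0001000111111111
  ((~d | ~a) & ((c & d) | a)) = 0001000110101010

((~d | ~a) & ((c & d) | a))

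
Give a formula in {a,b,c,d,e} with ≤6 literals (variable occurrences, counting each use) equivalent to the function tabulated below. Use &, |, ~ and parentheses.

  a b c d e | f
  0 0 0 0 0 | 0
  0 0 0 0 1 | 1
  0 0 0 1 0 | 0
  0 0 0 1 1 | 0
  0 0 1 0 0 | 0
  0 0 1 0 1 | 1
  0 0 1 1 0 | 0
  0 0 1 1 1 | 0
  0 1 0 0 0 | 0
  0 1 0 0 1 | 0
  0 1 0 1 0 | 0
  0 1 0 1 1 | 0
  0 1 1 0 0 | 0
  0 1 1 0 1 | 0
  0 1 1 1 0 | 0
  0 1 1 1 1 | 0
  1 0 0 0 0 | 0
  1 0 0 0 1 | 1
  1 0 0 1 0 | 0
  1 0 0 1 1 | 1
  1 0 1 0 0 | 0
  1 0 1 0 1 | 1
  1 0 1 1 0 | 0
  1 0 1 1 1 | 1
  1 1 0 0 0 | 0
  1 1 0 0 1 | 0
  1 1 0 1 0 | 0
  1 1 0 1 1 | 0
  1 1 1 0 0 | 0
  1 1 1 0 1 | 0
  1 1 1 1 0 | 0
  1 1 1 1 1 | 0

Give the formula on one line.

((e | (~d & b)) & ((~d | a) & ~b))

  ~d = 11001100110011001100110011001100
  (~d & b) = 00000000110011000000000011001100
  (e | (~d & b)) = 01010101110111010101010111011101
  (~d | a) = 11001100110011001111111111111111
  ~b = 11111111000000001111111100000000
  ((~d | a) & ~b) = 11001100000000001111111100000000
  ((e | (~d & b)) & ((~d | a) & ~b)) = 01000100000000000101010100000000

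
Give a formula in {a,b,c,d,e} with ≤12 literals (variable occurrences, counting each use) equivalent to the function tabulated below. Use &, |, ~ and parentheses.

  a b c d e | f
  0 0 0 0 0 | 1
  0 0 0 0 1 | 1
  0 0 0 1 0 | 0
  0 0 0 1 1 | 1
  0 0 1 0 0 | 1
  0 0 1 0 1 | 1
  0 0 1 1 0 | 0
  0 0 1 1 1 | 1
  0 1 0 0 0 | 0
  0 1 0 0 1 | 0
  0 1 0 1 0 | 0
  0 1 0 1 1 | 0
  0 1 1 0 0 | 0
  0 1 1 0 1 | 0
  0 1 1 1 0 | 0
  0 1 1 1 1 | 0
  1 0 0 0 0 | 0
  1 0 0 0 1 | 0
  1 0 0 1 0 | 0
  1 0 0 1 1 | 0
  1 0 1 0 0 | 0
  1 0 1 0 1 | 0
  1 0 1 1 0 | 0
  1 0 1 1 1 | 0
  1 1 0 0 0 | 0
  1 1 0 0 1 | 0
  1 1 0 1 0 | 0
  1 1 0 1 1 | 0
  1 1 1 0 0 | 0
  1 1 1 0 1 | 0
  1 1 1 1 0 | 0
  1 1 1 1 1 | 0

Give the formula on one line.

  ~d = 11001100110011001100110011001100
  (~d & c) = 00001100000011000000110000001100
  (a | (~d & c)) = 00001100000011001111111111111111
  (c & (a | (~d & c))) = 00001100000011000000111100001111
  (d & e) = 00010001000100010001000100010001
  ((d & e) | ~d) = 11011101110111011101110111011101
  ((c & (a | (~d & c))) | ((d & e) | ~d)) = 11011101110111011101111111011111
  ~b = 11111111000000001111111100000000
  ~a = 11111111111111110000000000000000
  (~b & ~a) = 11111111000000000000000000000000
  (((c & (a | (~d & c))) | ((d & e) | ~d)) & (~b & ~a)) = 11011101000000000000000000000000

(((c & (a | (~d & c))) | ((d & e) | ~d)) & (~b & ~a))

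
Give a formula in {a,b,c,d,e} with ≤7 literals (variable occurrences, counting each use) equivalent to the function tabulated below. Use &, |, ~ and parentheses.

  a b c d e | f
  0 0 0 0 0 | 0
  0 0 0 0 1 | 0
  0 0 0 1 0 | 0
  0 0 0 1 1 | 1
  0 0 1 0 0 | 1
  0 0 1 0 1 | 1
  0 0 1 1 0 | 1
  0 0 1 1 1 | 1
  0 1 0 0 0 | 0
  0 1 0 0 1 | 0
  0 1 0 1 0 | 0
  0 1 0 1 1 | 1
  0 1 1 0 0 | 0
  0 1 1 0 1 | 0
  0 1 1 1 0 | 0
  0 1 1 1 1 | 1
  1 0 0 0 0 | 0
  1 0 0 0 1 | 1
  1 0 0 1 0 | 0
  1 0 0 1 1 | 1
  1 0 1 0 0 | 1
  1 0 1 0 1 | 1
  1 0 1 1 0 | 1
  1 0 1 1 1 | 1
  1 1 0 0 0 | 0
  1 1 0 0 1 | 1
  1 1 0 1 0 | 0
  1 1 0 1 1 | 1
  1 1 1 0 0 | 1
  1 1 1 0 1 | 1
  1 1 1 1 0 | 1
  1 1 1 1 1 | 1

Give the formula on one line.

  ~b = 11111111000000001111111100000000
  (a | ~b) = 11111111000000001111111111111111
  (c & (a | ~b)) = 00001111000000000000111100001111
  (d | a) = 00110011001100111111111111111111
  (e & (d | a)) = 00010001000100010101010101010101
  ((c & (a | ~b)) | (e & (d | a))) = 00011111000100010101111101011111

((c & (a | ~b)) | (e & (d | a)))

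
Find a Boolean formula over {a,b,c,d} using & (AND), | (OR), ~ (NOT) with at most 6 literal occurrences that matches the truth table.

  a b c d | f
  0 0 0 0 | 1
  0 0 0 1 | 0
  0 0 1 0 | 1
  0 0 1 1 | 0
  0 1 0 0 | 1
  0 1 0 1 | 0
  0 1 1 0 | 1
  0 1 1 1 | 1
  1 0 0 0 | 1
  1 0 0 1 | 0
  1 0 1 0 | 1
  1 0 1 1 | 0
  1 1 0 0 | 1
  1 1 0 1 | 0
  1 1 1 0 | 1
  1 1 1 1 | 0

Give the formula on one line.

((~a & (b & c)) | ~d)

  ~a = 1111111100000000
  (b & c) = 0000001100000011
  (~a & (b & c)) = 0000001100000000
  ~d = 1010101010101010
  ((~a & (b & c)) | ~d) = 1010101110101010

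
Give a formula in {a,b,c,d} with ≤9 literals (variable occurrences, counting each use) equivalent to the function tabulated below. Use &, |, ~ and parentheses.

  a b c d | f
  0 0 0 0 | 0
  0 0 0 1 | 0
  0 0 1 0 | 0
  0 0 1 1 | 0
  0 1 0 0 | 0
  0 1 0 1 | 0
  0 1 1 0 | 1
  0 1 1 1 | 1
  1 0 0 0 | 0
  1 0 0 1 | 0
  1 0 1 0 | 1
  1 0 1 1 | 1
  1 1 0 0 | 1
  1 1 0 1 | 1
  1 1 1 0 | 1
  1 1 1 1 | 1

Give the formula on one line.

((((b & d) | c) | (a & b)) & (a | (b & c)))

  (b & d) = 0000010100000101
  ((b & d) | c) = 0011011100110111
  (a & b) = 0000000000001111
  (((b & d) | c) | (a & b)) = 0011011100111111
  (b & c) = 0000001100000011
  (a | (b & c)) = 0000001111111111
  ((((b & d) | c) | (a & b)) & (a | (b & c))) = 0000001100111111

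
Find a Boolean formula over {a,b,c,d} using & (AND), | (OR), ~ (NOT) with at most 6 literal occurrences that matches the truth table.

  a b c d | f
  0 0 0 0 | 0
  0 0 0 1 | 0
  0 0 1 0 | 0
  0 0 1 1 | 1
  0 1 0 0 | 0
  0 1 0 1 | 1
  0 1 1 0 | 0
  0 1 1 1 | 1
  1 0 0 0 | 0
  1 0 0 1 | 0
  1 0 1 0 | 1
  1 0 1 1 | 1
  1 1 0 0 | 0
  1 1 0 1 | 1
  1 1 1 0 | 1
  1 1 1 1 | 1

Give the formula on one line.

  (a & c) = 0000000000110011
  (b & d) = 0000010100000101
  ((a & c) | (b & d)) = 0000010100110111
  (d & c) = 0001000100010001
  (((a & c) | (b & d)) | (d & c)) = 0001010100110111

(((a & c) | (b & d)) | (d & c))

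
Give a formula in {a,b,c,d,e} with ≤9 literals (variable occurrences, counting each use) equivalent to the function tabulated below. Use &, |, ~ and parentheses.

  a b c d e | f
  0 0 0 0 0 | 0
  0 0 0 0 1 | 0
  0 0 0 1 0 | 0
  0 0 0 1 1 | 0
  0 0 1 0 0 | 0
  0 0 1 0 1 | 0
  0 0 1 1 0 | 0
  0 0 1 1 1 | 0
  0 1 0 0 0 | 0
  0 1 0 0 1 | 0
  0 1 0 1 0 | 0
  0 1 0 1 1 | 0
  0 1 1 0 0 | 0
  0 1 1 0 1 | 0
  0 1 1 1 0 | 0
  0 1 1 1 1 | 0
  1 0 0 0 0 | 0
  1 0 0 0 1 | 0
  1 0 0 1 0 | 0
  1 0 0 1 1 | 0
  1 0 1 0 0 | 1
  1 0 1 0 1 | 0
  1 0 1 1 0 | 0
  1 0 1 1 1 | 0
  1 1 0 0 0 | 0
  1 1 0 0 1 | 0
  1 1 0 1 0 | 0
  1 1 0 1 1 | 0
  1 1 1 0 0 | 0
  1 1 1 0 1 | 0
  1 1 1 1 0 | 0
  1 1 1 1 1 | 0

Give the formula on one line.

  (b | a) = 00000000111111111111111111111111
  ~b = 11111111000000001111111100000000
  ~a = 11111111111111110000000000000000
  ~d = 11001100110011001100110011001100
  (~a | ~d) = 11111111111111111100110011001100
  (~b & (~a | ~d)) = 11111111000000001100110000000000
  ((b | a) & (~b & (~a | ~d))) = 00000000000000001100110000000000
  ~e = 10101010101010101010101010101010
  (~e & c) = 00001010000010100000101000001010
  ((~e & c) | d) = 00111011001110110011101100111011
  (((b | a) & (~b & (~a | ~d))) & ((~e & c) | d)) = 00000000000000000000100000000000

(((b | a) & (~b & (~a | ~d))) & ((~e & c) | d))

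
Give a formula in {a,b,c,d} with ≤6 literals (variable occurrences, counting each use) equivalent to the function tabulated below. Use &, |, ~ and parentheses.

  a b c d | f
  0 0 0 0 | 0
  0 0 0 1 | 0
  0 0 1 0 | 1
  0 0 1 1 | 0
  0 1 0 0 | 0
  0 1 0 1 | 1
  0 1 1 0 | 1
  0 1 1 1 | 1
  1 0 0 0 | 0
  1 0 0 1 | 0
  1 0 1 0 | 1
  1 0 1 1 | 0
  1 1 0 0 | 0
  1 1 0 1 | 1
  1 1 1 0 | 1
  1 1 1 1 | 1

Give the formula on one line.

  ~d = 1010101010101010
  (c & ~d) = 0010001000100010
  (b & d) = 0000010100000101
  ((c & ~d) | (b & d)) = 0010011100100111

((c & ~d) | (b & d))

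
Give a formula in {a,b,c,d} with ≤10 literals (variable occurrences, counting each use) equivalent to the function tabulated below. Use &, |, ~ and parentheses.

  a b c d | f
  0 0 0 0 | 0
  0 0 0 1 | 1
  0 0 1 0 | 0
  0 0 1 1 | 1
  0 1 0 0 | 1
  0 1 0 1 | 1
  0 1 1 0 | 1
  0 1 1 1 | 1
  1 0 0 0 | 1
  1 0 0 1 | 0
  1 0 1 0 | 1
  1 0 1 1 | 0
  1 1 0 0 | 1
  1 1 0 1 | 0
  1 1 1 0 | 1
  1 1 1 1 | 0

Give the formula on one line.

  (d | a) = 0101010111111111
  ~d = 1010101010101010
  ~a = 1111111100000000
  (~d | ~a) = 1111111110101010
  ((d | a) & (~d | ~a)) = 0101010110101010
  ~b = 1111000011110000
  (~b | ~d) = 1111101011111010
  (~a | d) = 1111111101010101
  ((~a | d) & b) = 0000111100000101
  ((~b | ~d) & ((~a | d) & b)) = 0000101000000000
  (((d | a) & (~d | ~a)) | ((~b | ~d) & ((~a | d) & b))) = 0101111110101010

(((d | a) & (~d | ~a)) | ((~b | ~d) & ((~a | d) & b)))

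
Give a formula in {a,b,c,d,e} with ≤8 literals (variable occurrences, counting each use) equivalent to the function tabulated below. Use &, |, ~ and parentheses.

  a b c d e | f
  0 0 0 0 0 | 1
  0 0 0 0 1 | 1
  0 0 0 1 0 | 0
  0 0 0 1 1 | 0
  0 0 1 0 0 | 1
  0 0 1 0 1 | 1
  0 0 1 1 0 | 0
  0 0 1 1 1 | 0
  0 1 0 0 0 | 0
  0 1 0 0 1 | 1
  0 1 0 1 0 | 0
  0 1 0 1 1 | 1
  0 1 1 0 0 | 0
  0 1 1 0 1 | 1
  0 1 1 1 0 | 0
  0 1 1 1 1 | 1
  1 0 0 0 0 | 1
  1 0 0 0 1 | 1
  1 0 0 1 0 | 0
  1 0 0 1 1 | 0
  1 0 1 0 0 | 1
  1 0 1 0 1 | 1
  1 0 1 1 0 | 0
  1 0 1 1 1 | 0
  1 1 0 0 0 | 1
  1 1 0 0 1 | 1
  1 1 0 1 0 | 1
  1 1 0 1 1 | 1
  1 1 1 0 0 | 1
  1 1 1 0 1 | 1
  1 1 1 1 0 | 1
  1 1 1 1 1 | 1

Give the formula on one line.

(((a | ~b) | e) & (~d | b))

  ~b = 11111111000000001111111100000000
  (a | ~b) = 11111111000000001111111111111111
  ((a | ~b) | e) = 11111111010101011111111111111111
  ~d = 11001100110011001100110011001100
  (~d | b) = 11001100111111111100110011111111
  (((a | ~b) | e) & (~d | b)) = 11001100010101011100110011111111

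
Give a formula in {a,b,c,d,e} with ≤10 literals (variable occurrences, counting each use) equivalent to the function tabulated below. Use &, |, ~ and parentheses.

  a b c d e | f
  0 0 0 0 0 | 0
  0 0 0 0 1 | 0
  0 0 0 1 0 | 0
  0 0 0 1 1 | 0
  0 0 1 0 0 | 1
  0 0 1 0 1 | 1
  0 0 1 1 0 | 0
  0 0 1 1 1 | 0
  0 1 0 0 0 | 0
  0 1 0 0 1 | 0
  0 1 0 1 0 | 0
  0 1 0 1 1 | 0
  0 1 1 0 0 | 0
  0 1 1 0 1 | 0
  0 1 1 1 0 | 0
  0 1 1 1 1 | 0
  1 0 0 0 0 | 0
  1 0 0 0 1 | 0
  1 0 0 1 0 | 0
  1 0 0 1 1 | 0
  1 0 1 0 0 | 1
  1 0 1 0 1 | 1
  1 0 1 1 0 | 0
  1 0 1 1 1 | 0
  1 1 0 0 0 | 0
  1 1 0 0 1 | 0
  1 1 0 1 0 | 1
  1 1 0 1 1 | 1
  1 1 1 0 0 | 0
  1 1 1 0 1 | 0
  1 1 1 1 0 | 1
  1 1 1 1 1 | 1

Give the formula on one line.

  ~e = 10101010101010101010101010101010
  (~e | d) = 10111011101110111011101110111011
  ((~e | d) & a) = 00000000000000001011101110111011
  (d | e) = 01110111011101110111011101110111
  (((~e | d) & a) & (d | e)) = 00000000000000000011001100110011
  ~b = 11111111000000001111111100000000
  (~b & c) = 00001111000000000000111100000000
  ((((~e | d) & a) & (d | e)) | (~b & c)) = 00001111000000000011111100110011
  ~d = 11001100110011001100110011001100
  (~d | b) = 11001100111111111100110011111111
  (((((~e | d) & a) & (d | e)) | (~b & c)) & (~d | b)) = 00001100000000000000110000110011

(((((~e | d) & a) & (d | e)) | (~b & c)) & (~d | b))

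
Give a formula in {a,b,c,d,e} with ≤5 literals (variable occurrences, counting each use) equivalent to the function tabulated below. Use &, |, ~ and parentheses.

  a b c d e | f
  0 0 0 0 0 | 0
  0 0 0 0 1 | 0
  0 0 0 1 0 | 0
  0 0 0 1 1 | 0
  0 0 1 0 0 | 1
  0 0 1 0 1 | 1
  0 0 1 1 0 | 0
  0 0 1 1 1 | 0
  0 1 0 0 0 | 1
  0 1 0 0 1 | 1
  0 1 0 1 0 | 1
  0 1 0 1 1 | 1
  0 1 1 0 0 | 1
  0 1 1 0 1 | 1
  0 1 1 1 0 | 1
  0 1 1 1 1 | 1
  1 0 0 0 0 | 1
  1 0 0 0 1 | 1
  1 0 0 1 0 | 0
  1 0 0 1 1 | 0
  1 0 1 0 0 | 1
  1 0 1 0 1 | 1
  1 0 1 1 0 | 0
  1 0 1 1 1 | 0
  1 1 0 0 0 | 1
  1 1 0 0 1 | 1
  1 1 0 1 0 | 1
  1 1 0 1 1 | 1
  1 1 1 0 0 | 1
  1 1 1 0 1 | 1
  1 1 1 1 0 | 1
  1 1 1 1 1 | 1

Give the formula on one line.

  (a | c) = 00001111000011111111111111111111
  ((a | c) | d) = 00111111001111111111111111111111
  ~d = 11001100110011001100110011001100
  (((a | c) | d) & ~d) = 00001100000011001100110011001100
  (b | (((a | c) | d) & ~d)) = 00001100111111111100110011111111

(b | (((a | c) | d) & ~d))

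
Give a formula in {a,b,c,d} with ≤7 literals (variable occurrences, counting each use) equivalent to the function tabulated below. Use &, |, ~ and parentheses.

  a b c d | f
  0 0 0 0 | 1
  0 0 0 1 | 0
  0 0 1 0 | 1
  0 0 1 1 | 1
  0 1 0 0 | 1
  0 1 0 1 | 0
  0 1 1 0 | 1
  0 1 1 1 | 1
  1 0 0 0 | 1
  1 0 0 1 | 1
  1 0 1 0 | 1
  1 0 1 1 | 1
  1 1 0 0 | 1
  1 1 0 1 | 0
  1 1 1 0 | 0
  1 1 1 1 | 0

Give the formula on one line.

  ~c = 1100110011001100
  ~d = 1010101010101010
  (~c & ~d) = 1000100010001000
  ~a = 1111111100000000
  ~b = 1111000011110000
  (~a | ~b) = 1111111111110000
  ((~c & ~d) | (~a | ~b)) = 1111111111111000
  (a | c) = 0011001111111111
  (~d | (a | c)) = 1011101111111111
  (((~c & ~d) | (~a | ~b)) & (~d | (a | c))) = 1011101111111000

(((~c & ~d) | (~a | ~b)) & (~d | (a | c)))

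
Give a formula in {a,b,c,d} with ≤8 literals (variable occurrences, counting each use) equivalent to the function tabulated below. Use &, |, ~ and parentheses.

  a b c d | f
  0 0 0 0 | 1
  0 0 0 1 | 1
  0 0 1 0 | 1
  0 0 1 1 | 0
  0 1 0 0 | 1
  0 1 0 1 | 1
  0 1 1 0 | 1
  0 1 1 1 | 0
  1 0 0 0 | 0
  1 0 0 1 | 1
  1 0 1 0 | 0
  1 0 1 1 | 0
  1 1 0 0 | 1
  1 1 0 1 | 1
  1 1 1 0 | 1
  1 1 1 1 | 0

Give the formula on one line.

((~d & (b | (~a & ~d))) | (~c & d))

  ~d = 1010101010101010
  ~a = 1111111100000000
  (~a & ~d) = 1010101000000000
  (b | (~a & ~d)) = 1010111100001111
  (~d & (b | (~a & ~d))) = 1010101000001010
  ~c = 1100110011001100
  (~c & d) = 0100010001000100
  ((~d & (b | (~a & ~d))) | (~c & d)) = 1110111001001110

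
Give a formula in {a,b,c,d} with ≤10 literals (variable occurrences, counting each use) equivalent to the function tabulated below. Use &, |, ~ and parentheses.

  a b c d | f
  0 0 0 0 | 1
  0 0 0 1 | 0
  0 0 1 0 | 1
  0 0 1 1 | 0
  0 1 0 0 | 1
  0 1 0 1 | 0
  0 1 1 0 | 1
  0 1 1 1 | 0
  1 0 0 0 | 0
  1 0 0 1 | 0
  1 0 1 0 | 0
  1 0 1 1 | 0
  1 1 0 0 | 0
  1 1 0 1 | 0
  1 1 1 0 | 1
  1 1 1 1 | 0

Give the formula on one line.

  ~d = 1010101010101010
  (c & b) = 0000001100000011
  (b & d) = 0000010100000101
  ((c & b) | (b & d)) = 0000011100000111
  (~d & ((c & b) | (b & d))) = 0000001000000010
  ~a = 1111111100000000
  (~d & ~a) = 1010101000000000
  ((~d & ((c & b) | (b & d))) | (~d & ~a)) = 1010101000000010

((~d & ((c & b) | (b & d))) | (~d & ~a))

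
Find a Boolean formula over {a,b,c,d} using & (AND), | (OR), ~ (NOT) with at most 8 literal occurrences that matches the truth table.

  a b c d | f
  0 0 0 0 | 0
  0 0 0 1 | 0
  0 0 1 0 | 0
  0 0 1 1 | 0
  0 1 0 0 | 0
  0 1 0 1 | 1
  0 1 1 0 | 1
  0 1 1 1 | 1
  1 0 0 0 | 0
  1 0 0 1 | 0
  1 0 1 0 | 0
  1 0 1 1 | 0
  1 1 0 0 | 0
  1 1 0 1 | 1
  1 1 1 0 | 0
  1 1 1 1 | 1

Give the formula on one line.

  ~d = 1010101010101010
  (b | ~d) = 1010111110101111
  (d & (b | ~d)) = 0000010100000101
  (a | b) = 0000111111111111
  ~a = 1111111100000000
  (c & ~a) = 0011001100000000
  ((a | b) & (c & ~a)) = 0000001100000000
  ((d & (b | ~d)) | ((a | b) & (c & ~a))) = 0000011100000101

((d & (b | ~d)) | ((a | b) & (c & ~a)))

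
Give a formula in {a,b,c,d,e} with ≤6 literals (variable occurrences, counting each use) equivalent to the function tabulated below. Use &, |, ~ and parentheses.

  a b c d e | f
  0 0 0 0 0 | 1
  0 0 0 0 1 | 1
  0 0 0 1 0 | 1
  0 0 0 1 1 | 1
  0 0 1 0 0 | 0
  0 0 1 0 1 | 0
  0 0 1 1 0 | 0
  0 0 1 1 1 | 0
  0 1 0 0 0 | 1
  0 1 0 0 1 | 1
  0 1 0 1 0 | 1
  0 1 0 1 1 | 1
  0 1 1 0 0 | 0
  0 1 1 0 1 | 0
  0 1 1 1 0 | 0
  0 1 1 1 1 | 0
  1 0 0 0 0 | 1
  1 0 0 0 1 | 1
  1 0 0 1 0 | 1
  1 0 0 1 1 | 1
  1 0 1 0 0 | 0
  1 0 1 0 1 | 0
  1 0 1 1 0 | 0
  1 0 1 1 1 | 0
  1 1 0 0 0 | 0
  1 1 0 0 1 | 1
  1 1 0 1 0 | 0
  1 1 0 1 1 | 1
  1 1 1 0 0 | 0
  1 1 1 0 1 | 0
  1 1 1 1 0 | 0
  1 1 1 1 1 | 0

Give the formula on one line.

  ~c = 11110000111100001111000011110000
  ~a = 11111111111111110000000000000000
  (~a & b) = 00000000111111110000000000000000
  ~b = 11111111000000001111111100000000
  (~b | e) = 11111111010101011111111101010101
  ((~a & b) | (~b | e)) = 11111111111111111111111101010101
  (~c & ((~a & b) | (~b | e))) = 11110000111100001111000001010000

(~c & ((~a & b) | (~b | e)))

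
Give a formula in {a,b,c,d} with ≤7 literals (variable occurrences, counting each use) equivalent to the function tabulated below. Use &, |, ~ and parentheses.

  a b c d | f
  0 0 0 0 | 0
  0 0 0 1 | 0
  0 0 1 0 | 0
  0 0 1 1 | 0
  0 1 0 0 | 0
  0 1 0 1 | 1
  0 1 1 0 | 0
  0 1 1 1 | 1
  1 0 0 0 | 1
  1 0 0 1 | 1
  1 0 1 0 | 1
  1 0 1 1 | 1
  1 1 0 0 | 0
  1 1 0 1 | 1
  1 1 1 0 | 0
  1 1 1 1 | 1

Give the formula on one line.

  ~b = 1111000011110000
  (~b | d) = 1111010111110101
  (a | b) = 0000111111111111
  ((~b | d) & (a | b)) = 0000010111110101

((~b | d) & (a | b))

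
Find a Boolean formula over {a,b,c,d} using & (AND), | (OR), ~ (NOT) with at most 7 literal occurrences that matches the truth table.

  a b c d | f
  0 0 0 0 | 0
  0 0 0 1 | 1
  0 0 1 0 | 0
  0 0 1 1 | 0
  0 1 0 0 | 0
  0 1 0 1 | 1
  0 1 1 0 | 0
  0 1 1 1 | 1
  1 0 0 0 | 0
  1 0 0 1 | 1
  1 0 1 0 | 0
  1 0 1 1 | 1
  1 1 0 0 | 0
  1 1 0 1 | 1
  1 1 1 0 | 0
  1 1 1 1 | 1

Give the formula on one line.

(d & (b | (a | ~c)))

  ~c = 1100110011001100
  (a | ~c) = 1100110011111111
  (b | (a | ~c)) = 1100111111111111
  (d & (b | (a | ~c))) = 0100010101010101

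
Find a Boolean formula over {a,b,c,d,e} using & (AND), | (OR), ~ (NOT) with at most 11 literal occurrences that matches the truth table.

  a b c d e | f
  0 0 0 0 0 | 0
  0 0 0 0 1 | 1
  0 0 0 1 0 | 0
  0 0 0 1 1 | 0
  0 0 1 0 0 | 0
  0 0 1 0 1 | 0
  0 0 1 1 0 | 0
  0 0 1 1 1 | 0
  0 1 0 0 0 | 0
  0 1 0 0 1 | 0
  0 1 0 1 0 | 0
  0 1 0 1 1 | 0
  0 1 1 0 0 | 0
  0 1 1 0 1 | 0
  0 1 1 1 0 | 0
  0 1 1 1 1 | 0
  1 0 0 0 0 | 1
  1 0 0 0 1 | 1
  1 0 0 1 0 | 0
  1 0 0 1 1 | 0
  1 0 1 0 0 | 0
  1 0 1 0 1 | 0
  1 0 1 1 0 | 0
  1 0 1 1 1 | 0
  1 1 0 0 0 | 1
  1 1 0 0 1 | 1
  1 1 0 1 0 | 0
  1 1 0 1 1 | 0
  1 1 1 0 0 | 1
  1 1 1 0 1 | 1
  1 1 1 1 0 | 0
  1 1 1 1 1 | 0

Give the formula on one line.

((~c | (b & c)) & (~d & (((e | c) | a) & (a | ~b))))

  ~c = 11110000111100001111000011110000
  (b & c) = 00000000000011110000000000001111
  (~c | (b & c)) = 11110000111111111111000011111111
  ~d = 11001100110011001100110011001100
  (e | c) = 01011111010111110101111101011111
  ((e | c) | a) = 01011111010111111111111111111111
  ~b = 11111111000000001111111100000000
  (a | ~b) = 11111111000000001111111111111111
  (((e | c) | a) & (a | ~b)) = 01011111000000001111111111111111
  (~d & (((e | c) | a) & (a | ~b))) = 01001100000000001100110011001100
  ((~c | (b & c)) & (~d & (((e | c) | a) & (a | ~b)))) = 01000000000000001100000011001100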